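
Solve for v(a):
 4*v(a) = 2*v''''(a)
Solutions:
 v(a) = C1*exp(-2^(1/4)*a) + C2*exp(2^(1/4)*a) + C3*sin(2^(1/4)*a) + C4*cos(2^(1/4)*a)


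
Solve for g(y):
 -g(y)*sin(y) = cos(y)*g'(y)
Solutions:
 g(y) = C1*cos(y)


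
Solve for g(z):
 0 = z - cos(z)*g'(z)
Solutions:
 g(z) = C1 + Integral(z/cos(z), z)


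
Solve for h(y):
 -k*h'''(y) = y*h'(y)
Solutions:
 h(y) = C1 + Integral(C2*airyai(y*(-1/k)^(1/3)) + C3*airybi(y*(-1/k)^(1/3)), y)


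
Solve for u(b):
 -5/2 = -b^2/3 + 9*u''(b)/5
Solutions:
 u(b) = C1 + C2*b + 5*b^4/324 - 25*b^2/36


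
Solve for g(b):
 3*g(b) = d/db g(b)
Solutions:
 g(b) = C1*exp(3*b)


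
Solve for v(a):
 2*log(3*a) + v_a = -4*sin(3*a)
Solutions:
 v(a) = C1 - 2*a*log(a) - 2*a*log(3) + 2*a + 4*cos(3*a)/3


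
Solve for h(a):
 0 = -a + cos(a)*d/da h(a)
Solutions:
 h(a) = C1 + Integral(a/cos(a), a)


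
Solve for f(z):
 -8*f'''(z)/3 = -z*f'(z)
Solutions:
 f(z) = C1 + Integral(C2*airyai(3^(1/3)*z/2) + C3*airybi(3^(1/3)*z/2), z)


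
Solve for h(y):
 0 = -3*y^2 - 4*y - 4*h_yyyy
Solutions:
 h(y) = C1 + C2*y + C3*y^2 + C4*y^3 - y^6/480 - y^5/120


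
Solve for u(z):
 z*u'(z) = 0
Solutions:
 u(z) = C1


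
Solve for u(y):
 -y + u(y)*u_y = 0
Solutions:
 u(y) = -sqrt(C1 + y^2)
 u(y) = sqrt(C1 + y^2)


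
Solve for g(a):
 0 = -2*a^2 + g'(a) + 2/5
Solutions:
 g(a) = C1 + 2*a^3/3 - 2*a/5


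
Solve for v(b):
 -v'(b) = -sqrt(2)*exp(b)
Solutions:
 v(b) = C1 + sqrt(2)*exp(b)


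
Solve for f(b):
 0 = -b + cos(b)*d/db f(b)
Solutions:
 f(b) = C1 + Integral(b/cos(b), b)


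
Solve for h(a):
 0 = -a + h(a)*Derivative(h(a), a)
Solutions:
 h(a) = -sqrt(C1 + a^2)
 h(a) = sqrt(C1 + a^2)


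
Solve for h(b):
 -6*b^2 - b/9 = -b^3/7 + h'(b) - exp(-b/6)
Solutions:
 h(b) = C1 + b^4/28 - 2*b^3 - b^2/18 - 6*exp(-b/6)


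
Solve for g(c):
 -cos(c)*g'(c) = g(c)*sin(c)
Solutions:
 g(c) = C1*cos(c)


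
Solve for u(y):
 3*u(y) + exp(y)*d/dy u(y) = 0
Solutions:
 u(y) = C1*exp(3*exp(-y))


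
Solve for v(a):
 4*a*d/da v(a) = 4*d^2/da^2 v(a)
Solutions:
 v(a) = C1 + C2*erfi(sqrt(2)*a/2)


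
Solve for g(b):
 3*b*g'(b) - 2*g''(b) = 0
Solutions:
 g(b) = C1 + C2*erfi(sqrt(3)*b/2)


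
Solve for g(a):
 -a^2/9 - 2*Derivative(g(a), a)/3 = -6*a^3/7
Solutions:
 g(a) = C1 + 9*a^4/28 - a^3/18


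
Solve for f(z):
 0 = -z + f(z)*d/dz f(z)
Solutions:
 f(z) = -sqrt(C1 + z^2)
 f(z) = sqrt(C1 + z^2)


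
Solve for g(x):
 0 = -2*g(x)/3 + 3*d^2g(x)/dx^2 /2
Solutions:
 g(x) = C1*exp(-2*x/3) + C2*exp(2*x/3)


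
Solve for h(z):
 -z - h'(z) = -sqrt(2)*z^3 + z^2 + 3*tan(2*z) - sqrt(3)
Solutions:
 h(z) = C1 + sqrt(2)*z^4/4 - z^3/3 - z^2/2 + sqrt(3)*z + 3*log(cos(2*z))/2


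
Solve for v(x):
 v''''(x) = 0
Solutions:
 v(x) = C1 + C2*x + C3*x^2 + C4*x^3


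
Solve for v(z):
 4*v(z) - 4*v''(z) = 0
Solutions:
 v(z) = C1*exp(-z) + C2*exp(z)


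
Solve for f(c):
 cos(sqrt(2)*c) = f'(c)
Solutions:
 f(c) = C1 + sqrt(2)*sin(sqrt(2)*c)/2


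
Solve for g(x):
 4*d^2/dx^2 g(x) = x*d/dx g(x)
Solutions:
 g(x) = C1 + C2*erfi(sqrt(2)*x/4)


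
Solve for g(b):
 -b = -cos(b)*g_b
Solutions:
 g(b) = C1 + Integral(b/cos(b), b)


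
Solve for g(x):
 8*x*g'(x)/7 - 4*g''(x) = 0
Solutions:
 g(x) = C1 + C2*erfi(sqrt(7)*x/7)


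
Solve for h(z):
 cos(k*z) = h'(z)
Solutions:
 h(z) = C1 + sin(k*z)/k


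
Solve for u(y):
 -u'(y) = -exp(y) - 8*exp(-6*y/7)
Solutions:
 u(y) = C1 + exp(y) - 28*exp(-6*y/7)/3


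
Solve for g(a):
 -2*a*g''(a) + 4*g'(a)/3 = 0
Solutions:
 g(a) = C1 + C2*a^(5/3)


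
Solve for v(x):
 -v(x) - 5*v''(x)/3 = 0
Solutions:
 v(x) = C1*sin(sqrt(15)*x/5) + C2*cos(sqrt(15)*x/5)


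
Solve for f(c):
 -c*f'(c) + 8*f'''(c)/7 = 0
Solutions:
 f(c) = C1 + Integral(C2*airyai(7^(1/3)*c/2) + C3*airybi(7^(1/3)*c/2), c)


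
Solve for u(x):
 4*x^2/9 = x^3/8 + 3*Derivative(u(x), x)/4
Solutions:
 u(x) = C1 - x^4/24 + 16*x^3/81


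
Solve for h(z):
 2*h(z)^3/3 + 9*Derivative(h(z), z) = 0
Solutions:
 h(z) = -3*sqrt(6)*sqrt(-1/(C1 - 2*z))/2
 h(z) = 3*sqrt(6)*sqrt(-1/(C1 - 2*z))/2


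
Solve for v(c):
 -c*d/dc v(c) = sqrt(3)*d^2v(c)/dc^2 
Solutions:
 v(c) = C1 + C2*erf(sqrt(2)*3^(3/4)*c/6)


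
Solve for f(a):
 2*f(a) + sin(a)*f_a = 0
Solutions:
 f(a) = C1*(cos(a) + 1)/(cos(a) - 1)


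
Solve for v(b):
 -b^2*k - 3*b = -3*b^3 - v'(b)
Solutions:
 v(b) = C1 - 3*b^4/4 + b^3*k/3 + 3*b^2/2


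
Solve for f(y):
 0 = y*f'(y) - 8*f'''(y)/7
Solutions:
 f(y) = C1 + Integral(C2*airyai(7^(1/3)*y/2) + C3*airybi(7^(1/3)*y/2), y)


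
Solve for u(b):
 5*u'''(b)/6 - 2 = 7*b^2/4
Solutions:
 u(b) = C1 + C2*b + C3*b^2 + 7*b^5/200 + 2*b^3/5


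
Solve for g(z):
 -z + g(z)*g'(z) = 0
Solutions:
 g(z) = -sqrt(C1 + z^2)
 g(z) = sqrt(C1 + z^2)


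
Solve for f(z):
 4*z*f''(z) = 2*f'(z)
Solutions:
 f(z) = C1 + C2*z^(3/2)


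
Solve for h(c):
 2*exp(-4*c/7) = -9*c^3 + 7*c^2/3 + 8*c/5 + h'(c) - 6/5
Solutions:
 h(c) = C1 + 9*c^4/4 - 7*c^3/9 - 4*c^2/5 + 6*c/5 - 7*exp(-4*c/7)/2


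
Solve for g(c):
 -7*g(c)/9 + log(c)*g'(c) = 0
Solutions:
 g(c) = C1*exp(7*li(c)/9)


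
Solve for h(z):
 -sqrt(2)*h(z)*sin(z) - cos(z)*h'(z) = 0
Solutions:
 h(z) = C1*cos(z)^(sqrt(2))


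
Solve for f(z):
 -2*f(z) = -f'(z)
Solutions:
 f(z) = C1*exp(2*z)


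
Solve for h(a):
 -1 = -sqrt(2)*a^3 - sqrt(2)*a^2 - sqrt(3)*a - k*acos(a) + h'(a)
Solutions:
 h(a) = C1 + sqrt(2)*a^4/4 + sqrt(2)*a^3/3 + sqrt(3)*a^2/2 - a + k*(a*acos(a) - sqrt(1 - a^2))


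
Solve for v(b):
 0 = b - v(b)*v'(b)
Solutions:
 v(b) = -sqrt(C1 + b^2)
 v(b) = sqrt(C1 + b^2)


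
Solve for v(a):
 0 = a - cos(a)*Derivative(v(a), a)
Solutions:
 v(a) = C1 + Integral(a/cos(a), a)


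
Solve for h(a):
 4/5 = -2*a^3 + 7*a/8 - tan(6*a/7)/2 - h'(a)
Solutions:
 h(a) = C1 - a^4/2 + 7*a^2/16 - 4*a/5 + 7*log(cos(6*a/7))/12


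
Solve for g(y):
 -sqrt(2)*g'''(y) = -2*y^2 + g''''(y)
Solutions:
 g(y) = C1 + C2*y + C3*y^2 + C4*exp(-sqrt(2)*y) + sqrt(2)*y^5/60 - y^4/12 + sqrt(2)*y^3/6


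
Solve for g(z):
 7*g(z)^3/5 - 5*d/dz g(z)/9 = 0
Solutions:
 g(z) = -5*sqrt(2)*sqrt(-1/(C1 + 63*z))/2
 g(z) = 5*sqrt(2)*sqrt(-1/(C1 + 63*z))/2


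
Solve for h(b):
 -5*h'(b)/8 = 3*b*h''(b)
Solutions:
 h(b) = C1 + C2*b^(19/24)


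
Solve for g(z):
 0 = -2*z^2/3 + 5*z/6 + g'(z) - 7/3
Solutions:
 g(z) = C1 + 2*z^3/9 - 5*z^2/12 + 7*z/3


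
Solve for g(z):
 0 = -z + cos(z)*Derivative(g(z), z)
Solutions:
 g(z) = C1 + Integral(z/cos(z), z)


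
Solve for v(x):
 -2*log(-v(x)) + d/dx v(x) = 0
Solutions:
 -li(-v(x)) = C1 + 2*x


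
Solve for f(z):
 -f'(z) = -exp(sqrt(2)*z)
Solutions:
 f(z) = C1 + sqrt(2)*exp(sqrt(2)*z)/2


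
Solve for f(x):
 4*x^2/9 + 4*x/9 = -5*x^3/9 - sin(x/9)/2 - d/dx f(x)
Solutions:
 f(x) = C1 - 5*x^4/36 - 4*x^3/27 - 2*x^2/9 + 9*cos(x/9)/2


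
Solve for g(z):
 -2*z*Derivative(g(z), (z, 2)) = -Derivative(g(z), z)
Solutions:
 g(z) = C1 + C2*z^(3/2)


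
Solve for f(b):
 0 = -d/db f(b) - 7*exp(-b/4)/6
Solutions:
 f(b) = C1 + 14*exp(-b/4)/3


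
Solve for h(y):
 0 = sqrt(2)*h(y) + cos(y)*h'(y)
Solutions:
 h(y) = C1*(sin(y) - 1)^(sqrt(2)/2)/(sin(y) + 1)^(sqrt(2)/2)


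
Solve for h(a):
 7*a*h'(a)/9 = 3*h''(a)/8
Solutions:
 h(a) = C1 + C2*erfi(2*sqrt(21)*a/9)


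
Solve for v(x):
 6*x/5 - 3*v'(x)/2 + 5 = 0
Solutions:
 v(x) = C1 + 2*x^2/5 + 10*x/3


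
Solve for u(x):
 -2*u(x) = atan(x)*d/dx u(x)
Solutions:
 u(x) = C1*exp(-2*Integral(1/atan(x), x))


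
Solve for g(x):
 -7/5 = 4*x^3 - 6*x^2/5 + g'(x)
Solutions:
 g(x) = C1 - x^4 + 2*x^3/5 - 7*x/5


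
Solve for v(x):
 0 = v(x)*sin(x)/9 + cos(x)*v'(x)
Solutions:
 v(x) = C1*cos(x)^(1/9)


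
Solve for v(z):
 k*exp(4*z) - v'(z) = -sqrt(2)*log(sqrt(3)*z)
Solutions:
 v(z) = C1 + k*exp(4*z)/4 + sqrt(2)*z*log(z) + sqrt(2)*z*(-1 + log(3)/2)


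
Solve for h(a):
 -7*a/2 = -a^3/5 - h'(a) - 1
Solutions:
 h(a) = C1 - a^4/20 + 7*a^2/4 - a


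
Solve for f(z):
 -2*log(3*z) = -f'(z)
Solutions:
 f(z) = C1 + 2*z*log(z) - 2*z + z*log(9)


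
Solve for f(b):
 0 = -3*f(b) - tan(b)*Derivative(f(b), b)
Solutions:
 f(b) = C1/sin(b)^3


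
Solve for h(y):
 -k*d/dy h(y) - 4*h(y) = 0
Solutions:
 h(y) = C1*exp(-4*y/k)


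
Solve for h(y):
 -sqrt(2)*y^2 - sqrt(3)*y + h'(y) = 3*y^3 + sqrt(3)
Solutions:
 h(y) = C1 + 3*y^4/4 + sqrt(2)*y^3/3 + sqrt(3)*y^2/2 + sqrt(3)*y


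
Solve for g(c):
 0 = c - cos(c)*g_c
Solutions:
 g(c) = C1 + Integral(c/cos(c), c)


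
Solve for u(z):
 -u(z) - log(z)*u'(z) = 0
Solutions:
 u(z) = C1*exp(-li(z))


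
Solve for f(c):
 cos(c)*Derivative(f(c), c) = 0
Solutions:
 f(c) = C1


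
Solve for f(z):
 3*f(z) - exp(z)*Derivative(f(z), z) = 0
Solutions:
 f(z) = C1*exp(-3*exp(-z))


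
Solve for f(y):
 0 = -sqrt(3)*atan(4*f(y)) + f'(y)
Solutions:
 Integral(1/atan(4*_y), (_y, f(y))) = C1 + sqrt(3)*y


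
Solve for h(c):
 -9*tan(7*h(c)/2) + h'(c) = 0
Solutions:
 h(c) = -2*asin(C1*exp(63*c/2))/7 + 2*pi/7
 h(c) = 2*asin(C1*exp(63*c/2))/7


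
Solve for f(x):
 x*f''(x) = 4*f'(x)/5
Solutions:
 f(x) = C1 + C2*x^(9/5)


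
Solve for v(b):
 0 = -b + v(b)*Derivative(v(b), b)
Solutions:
 v(b) = -sqrt(C1 + b^2)
 v(b) = sqrt(C1 + b^2)


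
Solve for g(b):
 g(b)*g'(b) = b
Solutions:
 g(b) = -sqrt(C1 + b^2)
 g(b) = sqrt(C1 + b^2)


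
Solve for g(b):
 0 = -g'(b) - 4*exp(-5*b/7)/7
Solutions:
 g(b) = C1 + 4*exp(-5*b/7)/5


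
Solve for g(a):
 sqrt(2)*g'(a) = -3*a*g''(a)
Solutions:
 g(a) = C1 + C2*a^(1 - sqrt(2)/3)


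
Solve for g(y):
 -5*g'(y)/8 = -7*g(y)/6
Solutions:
 g(y) = C1*exp(28*y/15)


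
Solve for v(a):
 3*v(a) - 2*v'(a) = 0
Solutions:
 v(a) = C1*exp(3*a/2)


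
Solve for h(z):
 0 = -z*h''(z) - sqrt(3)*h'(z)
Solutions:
 h(z) = C1 + C2*z^(1 - sqrt(3))


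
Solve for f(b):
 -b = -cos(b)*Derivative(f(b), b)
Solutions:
 f(b) = C1 + Integral(b/cos(b), b)


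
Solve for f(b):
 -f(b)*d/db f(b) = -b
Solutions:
 f(b) = -sqrt(C1 + b^2)
 f(b) = sqrt(C1 + b^2)


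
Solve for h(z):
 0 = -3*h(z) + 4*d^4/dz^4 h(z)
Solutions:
 h(z) = C1*exp(-sqrt(2)*3^(1/4)*z/2) + C2*exp(sqrt(2)*3^(1/4)*z/2) + C3*sin(sqrt(2)*3^(1/4)*z/2) + C4*cos(sqrt(2)*3^(1/4)*z/2)


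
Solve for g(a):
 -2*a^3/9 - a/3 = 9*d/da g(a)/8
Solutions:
 g(a) = C1 - 4*a^4/81 - 4*a^2/27


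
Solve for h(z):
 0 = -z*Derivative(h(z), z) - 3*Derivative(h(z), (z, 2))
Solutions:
 h(z) = C1 + C2*erf(sqrt(6)*z/6)


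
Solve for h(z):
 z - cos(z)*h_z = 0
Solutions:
 h(z) = C1 + Integral(z/cos(z), z)


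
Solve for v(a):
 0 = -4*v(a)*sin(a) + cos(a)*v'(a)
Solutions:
 v(a) = C1/cos(a)^4


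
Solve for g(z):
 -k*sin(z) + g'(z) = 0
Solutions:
 g(z) = C1 - k*cos(z)


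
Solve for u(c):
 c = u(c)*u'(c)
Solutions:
 u(c) = -sqrt(C1 + c^2)
 u(c) = sqrt(C1 + c^2)


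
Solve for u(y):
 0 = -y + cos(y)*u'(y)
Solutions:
 u(y) = C1 + Integral(y/cos(y), y)


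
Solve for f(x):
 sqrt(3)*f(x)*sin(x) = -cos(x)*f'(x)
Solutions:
 f(x) = C1*cos(x)^(sqrt(3))


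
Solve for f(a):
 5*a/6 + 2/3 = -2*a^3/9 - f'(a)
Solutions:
 f(a) = C1 - a^4/18 - 5*a^2/12 - 2*a/3


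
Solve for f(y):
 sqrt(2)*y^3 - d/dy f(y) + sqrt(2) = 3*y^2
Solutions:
 f(y) = C1 + sqrt(2)*y^4/4 - y^3 + sqrt(2)*y


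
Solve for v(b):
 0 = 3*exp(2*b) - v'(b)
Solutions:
 v(b) = C1 + 3*exp(2*b)/2


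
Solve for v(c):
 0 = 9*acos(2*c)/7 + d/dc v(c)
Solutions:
 v(c) = C1 - 9*c*acos(2*c)/7 + 9*sqrt(1 - 4*c^2)/14


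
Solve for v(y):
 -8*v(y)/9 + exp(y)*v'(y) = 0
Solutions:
 v(y) = C1*exp(-8*exp(-y)/9)


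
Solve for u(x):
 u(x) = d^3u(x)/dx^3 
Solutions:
 u(x) = C3*exp(x) + (C1*sin(sqrt(3)*x/2) + C2*cos(sqrt(3)*x/2))*exp(-x/2)


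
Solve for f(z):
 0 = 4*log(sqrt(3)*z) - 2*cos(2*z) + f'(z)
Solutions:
 f(z) = C1 - 4*z*log(z) - 2*z*log(3) + 4*z + sin(2*z)


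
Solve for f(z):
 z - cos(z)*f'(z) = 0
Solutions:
 f(z) = C1 + Integral(z/cos(z), z)


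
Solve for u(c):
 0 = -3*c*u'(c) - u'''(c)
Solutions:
 u(c) = C1 + Integral(C2*airyai(-3^(1/3)*c) + C3*airybi(-3^(1/3)*c), c)


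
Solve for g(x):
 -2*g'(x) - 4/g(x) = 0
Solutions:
 g(x) = -sqrt(C1 - 4*x)
 g(x) = sqrt(C1 - 4*x)


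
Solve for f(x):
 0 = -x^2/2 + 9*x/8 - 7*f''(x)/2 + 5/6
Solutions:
 f(x) = C1 + C2*x - x^4/84 + 3*x^3/56 + 5*x^2/42


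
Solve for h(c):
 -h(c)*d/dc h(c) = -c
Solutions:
 h(c) = -sqrt(C1 + c^2)
 h(c) = sqrt(C1 + c^2)


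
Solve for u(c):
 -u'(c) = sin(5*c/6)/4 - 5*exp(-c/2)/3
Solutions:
 u(c) = C1 + 3*cos(5*c/6)/10 - 10*exp(-c/2)/3


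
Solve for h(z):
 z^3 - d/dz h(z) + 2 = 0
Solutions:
 h(z) = C1 + z^4/4 + 2*z


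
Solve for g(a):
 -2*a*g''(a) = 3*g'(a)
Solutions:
 g(a) = C1 + C2/sqrt(a)


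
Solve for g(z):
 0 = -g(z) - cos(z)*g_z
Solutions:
 g(z) = C1*sqrt(sin(z) - 1)/sqrt(sin(z) + 1)


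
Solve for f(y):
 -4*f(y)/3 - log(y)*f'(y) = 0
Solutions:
 f(y) = C1*exp(-4*li(y)/3)


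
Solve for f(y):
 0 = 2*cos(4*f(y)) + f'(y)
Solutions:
 f(y) = -asin((C1 + exp(16*y))/(C1 - exp(16*y)))/4 + pi/4
 f(y) = asin((C1 + exp(16*y))/(C1 - exp(16*y)))/4


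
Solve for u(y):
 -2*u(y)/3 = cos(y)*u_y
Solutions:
 u(y) = C1*(sin(y) - 1)^(1/3)/(sin(y) + 1)^(1/3)


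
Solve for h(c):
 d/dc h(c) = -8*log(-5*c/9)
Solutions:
 h(c) = C1 - 8*c*log(-c) + 8*c*(-log(5) + 1 + 2*log(3))


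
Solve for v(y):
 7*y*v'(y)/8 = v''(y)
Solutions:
 v(y) = C1 + C2*erfi(sqrt(7)*y/4)


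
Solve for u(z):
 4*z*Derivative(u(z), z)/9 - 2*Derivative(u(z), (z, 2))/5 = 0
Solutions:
 u(z) = C1 + C2*erfi(sqrt(5)*z/3)


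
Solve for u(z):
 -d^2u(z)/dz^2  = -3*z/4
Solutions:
 u(z) = C1 + C2*z + z^3/8


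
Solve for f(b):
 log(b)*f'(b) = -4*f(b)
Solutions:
 f(b) = C1*exp(-4*li(b))


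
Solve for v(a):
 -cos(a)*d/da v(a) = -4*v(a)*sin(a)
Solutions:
 v(a) = C1/cos(a)^4


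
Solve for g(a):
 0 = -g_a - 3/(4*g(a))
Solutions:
 g(a) = -sqrt(C1 - 6*a)/2
 g(a) = sqrt(C1 - 6*a)/2


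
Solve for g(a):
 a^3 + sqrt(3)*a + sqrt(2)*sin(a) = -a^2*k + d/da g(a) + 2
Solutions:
 g(a) = C1 + a^4/4 + a^3*k/3 + sqrt(3)*a^2/2 - 2*a - sqrt(2)*cos(a)


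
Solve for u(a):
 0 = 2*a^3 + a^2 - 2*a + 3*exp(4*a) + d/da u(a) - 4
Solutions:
 u(a) = C1 - a^4/2 - a^3/3 + a^2 + 4*a - 3*exp(4*a)/4


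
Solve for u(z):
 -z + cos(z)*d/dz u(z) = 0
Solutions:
 u(z) = C1 + Integral(z/cos(z), z)


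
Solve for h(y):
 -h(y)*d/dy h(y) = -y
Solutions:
 h(y) = -sqrt(C1 + y^2)
 h(y) = sqrt(C1 + y^2)


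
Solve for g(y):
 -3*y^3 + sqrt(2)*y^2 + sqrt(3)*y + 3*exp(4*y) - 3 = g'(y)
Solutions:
 g(y) = C1 - 3*y^4/4 + sqrt(2)*y^3/3 + sqrt(3)*y^2/2 - 3*y + 3*exp(4*y)/4


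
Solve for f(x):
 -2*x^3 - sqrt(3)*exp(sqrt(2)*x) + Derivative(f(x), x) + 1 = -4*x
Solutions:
 f(x) = C1 + x^4/2 - 2*x^2 - x + sqrt(6)*exp(sqrt(2)*x)/2


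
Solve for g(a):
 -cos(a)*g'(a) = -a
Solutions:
 g(a) = C1 + Integral(a/cos(a), a)


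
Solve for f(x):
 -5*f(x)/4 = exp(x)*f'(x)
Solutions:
 f(x) = C1*exp(5*exp(-x)/4)


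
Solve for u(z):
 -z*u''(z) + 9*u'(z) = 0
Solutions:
 u(z) = C1 + C2*z^10


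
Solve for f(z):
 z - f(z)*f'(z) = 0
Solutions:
 f(z) = -sqrt(C1 + z^2)
 f(z) = sqrt(C1 + z^2)


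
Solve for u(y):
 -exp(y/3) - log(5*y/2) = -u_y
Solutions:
 u(y) = C1 + y*log(y) + y*(-1 - log(2) + log(5)) + 3*exp(y/3)


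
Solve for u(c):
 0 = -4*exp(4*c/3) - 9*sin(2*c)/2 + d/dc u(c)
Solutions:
 u(c) = C1 + 3*exp(4*c/3) - 9*cos(2*c)/4


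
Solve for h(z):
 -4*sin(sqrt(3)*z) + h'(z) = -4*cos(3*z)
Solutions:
 h(z) = C1 - 4*sin(3*z)/3 - 4*sqrt(3)*cos(sqrt(3)*z)/3


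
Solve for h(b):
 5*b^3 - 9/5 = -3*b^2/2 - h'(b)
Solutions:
 h(b) = C1 - 5*b^4/4 - b^3/2 + 9*b/5


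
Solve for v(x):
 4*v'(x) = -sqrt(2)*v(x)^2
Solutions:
 v(x) = 4/(C1 + sqrt(2)*x)


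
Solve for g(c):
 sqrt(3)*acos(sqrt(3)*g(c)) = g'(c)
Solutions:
 Integral(1/acos(sqrt(3)*_y), (_y, g(c))) = C1 + sqrt(3)*c


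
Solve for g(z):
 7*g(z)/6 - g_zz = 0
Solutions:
 g(z) = C1*exp(-sqrt(42)*z/6) + C2*exp(sqrt(42)*z/6)


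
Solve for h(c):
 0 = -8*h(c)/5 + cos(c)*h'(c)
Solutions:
 h(c) = C1*(sin(c) + 1)^(4/5)/(sin(c) - 1)^(4/5)


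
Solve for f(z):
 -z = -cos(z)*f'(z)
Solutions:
 f(z) = C1 + Integral(z/cos(z), z)


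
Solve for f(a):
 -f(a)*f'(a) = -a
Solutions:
 f(a) = -sqrt(C1 + a^2)
 f(a) = sqrt(C1 + a^2)


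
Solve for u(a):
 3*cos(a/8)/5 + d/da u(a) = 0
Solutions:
 u(a) = C1 - 24*sin(a/8)/5


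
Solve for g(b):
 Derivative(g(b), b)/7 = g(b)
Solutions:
 g(b) = C1*exp(7*b)


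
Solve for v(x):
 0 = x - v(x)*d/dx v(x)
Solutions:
 v(x) = -sqrt(C1 + x^2)
 v(x) = sqrt(C1 + x^2)


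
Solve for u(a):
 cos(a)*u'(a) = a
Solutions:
 u(a) = C1 + Integral(a/cos(a), a)


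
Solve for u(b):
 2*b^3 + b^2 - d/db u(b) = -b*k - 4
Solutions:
 u(b) = C1 + b^4/2 + b^3/3 + b^2*k/2 + 4*b


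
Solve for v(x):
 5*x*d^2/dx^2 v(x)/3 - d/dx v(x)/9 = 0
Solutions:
 v(x) = C1 + C2*x^(16/15)


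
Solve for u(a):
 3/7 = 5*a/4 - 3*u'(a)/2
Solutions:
 u(a) = C1 + 5*a^2/12 - 2*a/7


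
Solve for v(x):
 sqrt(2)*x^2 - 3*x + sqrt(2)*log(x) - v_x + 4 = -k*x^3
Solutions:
 v(x) = C1 + k*x^4/4 + sqrt(2)*x^3/3 - 3*x^2/2 + sqrt(2)*x*log(x) - sqrt(2)*x + 4*x


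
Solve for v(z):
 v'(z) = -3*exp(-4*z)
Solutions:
 v(z) = C1 + 3*exp(-4*z)/4


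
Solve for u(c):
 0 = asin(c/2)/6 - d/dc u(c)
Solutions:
 u(c) = C1 + c*asin(c/2)/6 + sqrt(4 - c^2)/6


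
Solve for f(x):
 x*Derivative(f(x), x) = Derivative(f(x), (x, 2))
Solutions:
 f(x) = C1 + C2*erfi(sqrt(2)*x/2)


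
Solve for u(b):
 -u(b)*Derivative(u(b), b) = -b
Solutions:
 u(b) = -sqrt(C1 + b^2)
 u(b) = sqrt(C1 + b^2)


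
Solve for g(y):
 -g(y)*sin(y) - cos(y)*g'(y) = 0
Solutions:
 g(y) = C1*cos(y)


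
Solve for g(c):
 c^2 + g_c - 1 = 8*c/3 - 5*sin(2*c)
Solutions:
 g(c) = C1 - c^3/3 + 4*c^2/3 + c + 5*cos(2*c)/2


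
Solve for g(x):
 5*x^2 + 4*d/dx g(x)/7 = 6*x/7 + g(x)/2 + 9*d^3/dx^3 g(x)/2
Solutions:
 g(x) = C1*exp(x*(16*882^(1/3)/(sqrt(1707321) + 1323)^(1/3) + 84^(1/3)*(sqrt(1707321) + 1323)^(1/3))/252)*sin(3^(1/6)*x*(-28^(1/3)*3^(2/3)*(sqrt(1707321) + 1323)^(1/3) + 48*98^(1/3)/(sqrt(1707321) + 1323)^(1/3))/252) + C2*exp(x*(16*882^(1/3)/(sqrt(1707321) + 1323)^(1/3) + 84^(1/3)*(sqrt(1707321) + 1323)^(1/3))/252)*cos(3^(1/6)*x*(-28^(1/3)*3^(2/3)*(sqrt(1707321) + 1323)^(1/3) + 48*98^(1/3)/(sqrt(1707321) + 1323)^(1/3))/252) + C3*exp(-x*(16*882^(1/3)/(sqrt(1707321) + 1323)^(1/3) + 84^(1/3)*(sqrt(1707321) + 1323)^(1/3))/126) + 10*x^2 + 148*x/7 + 1184/49


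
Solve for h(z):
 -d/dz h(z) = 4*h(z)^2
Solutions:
 h(z) = 1/(C1 + 4*z)


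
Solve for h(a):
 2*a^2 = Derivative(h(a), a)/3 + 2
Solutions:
 h(a) = C1 + 2*a^3 - 6*a


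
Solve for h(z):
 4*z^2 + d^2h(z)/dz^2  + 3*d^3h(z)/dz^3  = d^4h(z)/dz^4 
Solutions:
 h(z) = C1 + C2*z + C3*exp(z*(3 - sqrt(13))/2) + C4*exp(z*(3 + sqrt(13))/2) - z^4/3 + 4*z^3 - 40*z^2


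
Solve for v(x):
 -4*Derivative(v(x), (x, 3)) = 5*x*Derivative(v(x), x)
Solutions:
 v(x) = C1 + Integral(C2*airyai(-10^(1/3)*x/2) + C3*airybi(-10^(1/3)*x/2), x)


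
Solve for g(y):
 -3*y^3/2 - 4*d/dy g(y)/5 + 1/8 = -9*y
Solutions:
 g(y) = C1 - 15*y^4/32 + 45*y^2/8 + 5*y/32


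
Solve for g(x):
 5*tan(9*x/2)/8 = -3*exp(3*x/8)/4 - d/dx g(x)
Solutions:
 g(x) = C1 - 2*exp(3*x/8) + 5*log(cos(9*x/2))/36


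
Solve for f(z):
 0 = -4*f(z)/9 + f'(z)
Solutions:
 f(z) = C1*exp(4*z/9)


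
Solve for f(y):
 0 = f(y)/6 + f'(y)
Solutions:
 f(y) = C1*exp(-y/6)


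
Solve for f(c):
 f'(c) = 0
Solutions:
 f(c) = C1


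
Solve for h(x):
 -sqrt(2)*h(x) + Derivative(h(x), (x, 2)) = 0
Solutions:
 h(x) = C1*exp(-2^(1/4)*x) + C2*exp(2^(1/4)*x)


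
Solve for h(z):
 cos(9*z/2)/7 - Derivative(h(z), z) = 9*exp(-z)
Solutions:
 h(z) = C1 + 2*sin(9*z/2)/63 + 9*exp(-z)


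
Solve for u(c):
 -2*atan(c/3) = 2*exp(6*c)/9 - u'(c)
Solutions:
 u(c) = C1 + 2*c*atan(c/3) + exp(6*c)/27 - 3*log(c^2 + 9)


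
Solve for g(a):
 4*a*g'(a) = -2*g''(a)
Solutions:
 g(a) = C1 + C2*erf(a)


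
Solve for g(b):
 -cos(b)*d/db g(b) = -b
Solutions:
 g(b) = C1 + Integral(b/cos(b), b)


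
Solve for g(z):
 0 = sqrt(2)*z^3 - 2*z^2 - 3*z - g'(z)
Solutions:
 g(z) = C1 + sqrt(2)*z^4/4 - 2*z^3/3 - 3*z^2/2


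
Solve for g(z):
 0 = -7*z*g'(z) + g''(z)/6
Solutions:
 g(z) = C1 + C2*erfi(sqrt(21)*z)


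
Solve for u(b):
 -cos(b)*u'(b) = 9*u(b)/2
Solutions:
 u(b) = C1*(sin(b) - 1)^(1/4)*(sin(b)^2 - 2*sin(b) + 1)/((sin(b) + 1)^(1/4)*(sin(b)^2 + 2*sin(b) + 1))


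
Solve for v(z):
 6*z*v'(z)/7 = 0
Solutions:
 v(z) = C1


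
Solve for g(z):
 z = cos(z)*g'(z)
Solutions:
 g(z) = C1 + Integral(z/cos(z), z)


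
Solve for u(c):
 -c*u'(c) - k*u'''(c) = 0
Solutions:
 u(c) = C1 + Integral(C2*airyai(c*(-1/k)^(1/3)) + C3*airybi(c*(-1/k)^(1/3)), c)


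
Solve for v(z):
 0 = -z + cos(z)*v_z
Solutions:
 v(z) = C1 + Integral(z/cos(z), z)


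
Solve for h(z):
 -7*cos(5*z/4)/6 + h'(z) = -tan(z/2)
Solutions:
 h(z) = C1 + 2*log(cos(z/2)) + 14*sin(5*z/4)/15


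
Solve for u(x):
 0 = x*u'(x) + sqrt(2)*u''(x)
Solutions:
 u(x) = C1 + C2*erf(2^(1/4)*x/2)


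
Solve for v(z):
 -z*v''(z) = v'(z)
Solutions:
 v(z) = C1 + C2*log(z)


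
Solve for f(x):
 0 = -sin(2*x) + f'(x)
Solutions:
 f(x) = C1 - cos(2*x)/2


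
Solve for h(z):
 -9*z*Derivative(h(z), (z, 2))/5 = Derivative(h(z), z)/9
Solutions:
 h(z) = C1 + C2*z^(76/81)


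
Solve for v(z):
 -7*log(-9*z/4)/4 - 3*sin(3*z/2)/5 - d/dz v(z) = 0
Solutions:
 v(z) = C1 - 7*z*log(-z)/4 - 4*z*log(3) + z*log(6)/2 + 7*z/4 + 3*z*log(2) + 2*cos(3*z/2)/5


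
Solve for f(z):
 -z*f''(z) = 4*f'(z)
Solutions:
 f(z) = C1 + C2/z^3


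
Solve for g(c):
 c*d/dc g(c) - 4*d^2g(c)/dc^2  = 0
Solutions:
 g(c) = C1 + C2*erfi(sqrt(2)*c/4)


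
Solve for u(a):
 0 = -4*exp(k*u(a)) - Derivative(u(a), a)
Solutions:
 u(a) = Piecewise((log(1/(C1*k + 4*a*k))/k, Ne(k, 0)), (nan, True))
 u(a) = Piecewise((C1 - 4*a, Eq(k, 0)), (nan, True))


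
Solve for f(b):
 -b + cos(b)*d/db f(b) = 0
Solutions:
 f(b) = C1 + Integral(b/cos(b), b)


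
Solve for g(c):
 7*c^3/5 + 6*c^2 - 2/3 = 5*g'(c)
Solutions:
 g(c) = C1 + 7*c^4/100 + 2*c^3/5 - 2*c/15


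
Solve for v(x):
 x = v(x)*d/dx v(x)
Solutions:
 v(x) = -sqrt(C1 + x^2)
 v(x) = sqrt(C1 + x^2)


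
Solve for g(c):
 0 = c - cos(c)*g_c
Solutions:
 g(c) = C1 + Integral(c/cos(c), c)


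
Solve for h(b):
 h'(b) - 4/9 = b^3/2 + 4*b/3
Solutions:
 h(b) = C1 + b^4/8 + 2*b^2/3 + 4*b/9


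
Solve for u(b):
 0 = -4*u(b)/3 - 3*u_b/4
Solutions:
 u(b) = C1*exp(-16*b/9)


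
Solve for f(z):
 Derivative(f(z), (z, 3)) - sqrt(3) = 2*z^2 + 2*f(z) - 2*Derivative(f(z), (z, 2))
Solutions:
 f(z) = C1*exp(-z*(4/(3*sqrt(33) + 19)^(1/3) + (3*sqrt(33) + 19)^(1/3) + 4)/6)*sin(sqrt(3)*z*(-(3*sqrt(33) + 19)^(1/3) + 4/(3*sqrt(33) + 19)^(1/3))/6) + C2*exp(-z*(4/(3*sqrt(33) + 19)^(1/3) + (3*sqrt(33) + 19)^(1/3) + 4)/6)*cos(sqrt(3)*z*(-(3*sqrt(33) + 19)^(1/3) + 4/(3*sqrt(33) + 19)^(1/3))/6) + C3*exp(z*(-2 + 4/(3*sqrt(33) + 19)^(1/3) + (3*sqrt(33) + 19)^(1/3))/3) - z^2 - 2 - sqrt(3)/2


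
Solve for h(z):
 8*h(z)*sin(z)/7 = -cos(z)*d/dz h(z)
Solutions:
 h(z) = C1*cos(z)^(8/7)


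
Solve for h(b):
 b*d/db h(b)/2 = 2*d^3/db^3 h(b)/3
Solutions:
 h(b) = C1 + Integral(C2*airyai(6^(1/3)*b/2) + C3*airybi(6^(1/3)*b/2), b)


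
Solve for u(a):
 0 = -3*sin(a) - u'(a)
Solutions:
 u(a) = C1 + 3*cos(a)


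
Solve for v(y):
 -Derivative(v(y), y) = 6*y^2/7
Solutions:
 v(y) = C1 - 2*y^3/7


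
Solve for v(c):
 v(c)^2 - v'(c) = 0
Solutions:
 v(c) = -1/(C1 + c)


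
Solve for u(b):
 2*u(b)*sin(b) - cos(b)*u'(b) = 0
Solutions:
 u(b) = C1/cos(b)^2


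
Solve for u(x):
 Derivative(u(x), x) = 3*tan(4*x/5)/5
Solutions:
 u(x) = C1 - 3*log(cos(4*x/5))/4


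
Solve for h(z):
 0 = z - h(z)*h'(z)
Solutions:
 h(z) = -sqrt(C1 + z^2)
 h(z) = sqrt(C1 + z^2)


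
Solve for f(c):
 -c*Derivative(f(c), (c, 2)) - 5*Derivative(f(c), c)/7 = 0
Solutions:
 f(c) = C1 + C2*c^(2/7)


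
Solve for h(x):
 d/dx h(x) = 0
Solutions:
 h(x) = C1


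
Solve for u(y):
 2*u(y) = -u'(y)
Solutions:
 u(y) = C1*exp(-2*y)


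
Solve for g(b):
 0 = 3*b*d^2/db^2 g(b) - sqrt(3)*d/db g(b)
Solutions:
 g(b) = C1 + C2*b^(sqrt(3)/3 + 1)


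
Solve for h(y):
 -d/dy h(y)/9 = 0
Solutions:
 h(y) = C1


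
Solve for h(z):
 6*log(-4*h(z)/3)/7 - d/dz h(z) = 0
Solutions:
 -7*Integral(1/(log(-_y) - log(3) + 2*log(2)), (_y, h(z)))/6 = C1 - z


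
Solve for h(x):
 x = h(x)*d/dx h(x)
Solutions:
 h(x) = -sqrt(C1 + x^2)
 h(x) = sqrt(C1 + x^2)


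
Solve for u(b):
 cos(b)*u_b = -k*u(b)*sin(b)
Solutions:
 u(b) = C1*exp(k*log(cos(b)))


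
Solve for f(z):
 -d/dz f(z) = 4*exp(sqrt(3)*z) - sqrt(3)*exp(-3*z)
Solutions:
 f(z) = C1 - 4*sqrt(3)*exp(sqrt(3)*z)/3 - sqrt(3)*exp(-3*z)/3


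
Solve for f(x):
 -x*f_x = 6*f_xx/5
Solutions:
 f(x) = C1 + C2*erf(sqrt(15)*x/6)


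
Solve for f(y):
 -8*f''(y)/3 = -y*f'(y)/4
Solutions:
 f(y) = C1 + C2*erfi(sqrt(3)*y/8)


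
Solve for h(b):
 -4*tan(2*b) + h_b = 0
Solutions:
 h(b) = C1 - 2*log(cos(2*b))


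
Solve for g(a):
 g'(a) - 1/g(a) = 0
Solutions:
 g(a) = -sqrt(C1 + 2*a)
 g(a) = sqrt(C1 + 2*a)


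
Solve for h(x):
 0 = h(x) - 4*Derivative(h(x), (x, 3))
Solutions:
 h(x) = C3*exp(2^(1/3)*x/2) + (C1*sin(2^(1/3)*sqrt(3)*x/4) + C2*cos(2^(1/3)*sqrt(3)*x/4))*exp(-2^(1/3)*x/4)


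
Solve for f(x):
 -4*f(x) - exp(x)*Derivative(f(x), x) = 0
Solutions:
 f(x) = C1*exp(4*exp(-x))


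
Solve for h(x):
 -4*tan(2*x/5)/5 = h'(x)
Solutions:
 h(x) = C1 + 2*log(cos(2*x/5))


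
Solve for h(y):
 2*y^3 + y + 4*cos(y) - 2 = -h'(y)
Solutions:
 h(y) = C1 - y^4/2 - y^2/2 + 2*y - 4*sin(y)


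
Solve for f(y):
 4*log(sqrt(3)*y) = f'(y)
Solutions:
 f(y) = C1 + 4*y*log(y) - 4*y + y*log(9)


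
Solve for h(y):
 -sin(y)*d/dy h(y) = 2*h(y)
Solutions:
 h(y) = C1*(cos(y) + 1)/(cos(y) - 1)


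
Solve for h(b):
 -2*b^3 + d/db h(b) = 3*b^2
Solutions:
 h(b) = C1 + b^4/2 + b^3


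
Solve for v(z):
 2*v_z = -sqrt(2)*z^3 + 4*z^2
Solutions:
 v(z) = C1 - sqrt(2)*z^4/8 + 2*z^3/3


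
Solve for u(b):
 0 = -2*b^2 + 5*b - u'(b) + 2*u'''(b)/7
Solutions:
 u(b) = C1 + C2*exp(-sqrt(14)*b/2) + C3*exp(sqrt(14)*b/2) - 2*b^3/3 + 5*b^2/2 - 8*b/7


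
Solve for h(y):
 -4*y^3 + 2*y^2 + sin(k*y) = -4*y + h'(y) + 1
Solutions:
 h(y) = C1 - y^4 + 2*y^3/3 + 2*y^2 - y - cos(k*y)/k


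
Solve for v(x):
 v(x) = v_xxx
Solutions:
 v(x) = C3*exp(x) + (C1*sin(sqrt(3)*x/2) + C2*cos(sqrt(3)*x/2))*exp(-x/2)


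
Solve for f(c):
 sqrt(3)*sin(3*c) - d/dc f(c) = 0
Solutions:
 f(c) = C1 - sqrt(3)*cos(3*c)/3


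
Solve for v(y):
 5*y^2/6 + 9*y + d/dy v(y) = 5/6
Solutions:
 v(y) = C1 - 5*y^3/18 - 9*y^2/2 + 5*y/6


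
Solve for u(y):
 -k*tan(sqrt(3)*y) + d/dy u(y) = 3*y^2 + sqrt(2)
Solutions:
 u(y) = C1 - sqrt(3)*k*log(cos(sqrt(3)*y))/3 + y^3 + sqrt(2)*y


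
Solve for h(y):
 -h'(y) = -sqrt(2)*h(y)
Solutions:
 h(y) = C1*exp(sqrt(2)*y)


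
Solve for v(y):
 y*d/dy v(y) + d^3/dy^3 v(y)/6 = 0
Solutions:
 v(y) = C1 + Integral(C2*airyai(-6^(1/3)*y) + C3*airybi(-6^(1/3)*y), y)


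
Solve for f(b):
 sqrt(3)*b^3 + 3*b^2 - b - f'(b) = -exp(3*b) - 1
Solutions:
 f(b) = C1 + sqrt(3)*b^4/4 + b^3 - b^2/2 + b + exp(3*b)/3


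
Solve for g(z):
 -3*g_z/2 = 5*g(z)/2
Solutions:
 g(z) = C1*exp(-5*z/3)


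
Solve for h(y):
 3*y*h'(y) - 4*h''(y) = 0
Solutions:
 h(y) = C1 + C2*erfi(sqrt(6)*y/4)


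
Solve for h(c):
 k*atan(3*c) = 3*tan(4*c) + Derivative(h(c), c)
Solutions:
 h(c) = C1 + k*(c*atan(3*c) - log(9*c^2 + 1)/6) + 3*log(cos(4*c))/4


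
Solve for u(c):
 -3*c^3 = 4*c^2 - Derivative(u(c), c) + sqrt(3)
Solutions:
 u(c) = C1 + 3*c^4/4 + 4*c^3/3 + sqrt(3)*c


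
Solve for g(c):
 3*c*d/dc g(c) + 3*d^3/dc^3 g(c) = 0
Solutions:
 g(c) = C1 + Integral(C2*airyai(-c) + C3*airybi(-c), c)


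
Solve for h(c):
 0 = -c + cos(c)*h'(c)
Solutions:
 h(c) = C1 + Integral(c/cos(c), c)


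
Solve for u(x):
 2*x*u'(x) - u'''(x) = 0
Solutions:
 u(x) = C1 + Integral(C2*airyai(2^(1/3)*x) + C3*airybi(2^(1/3)*x), x)


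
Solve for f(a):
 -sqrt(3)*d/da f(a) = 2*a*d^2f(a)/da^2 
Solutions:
 f(a) = C1 + C2*a^(1 - sqrt(3)/2)


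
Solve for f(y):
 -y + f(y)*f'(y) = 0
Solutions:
 f(y) = -sqrt(C1 + y^2)
 f(y) = sqrt(C1 + y^2)


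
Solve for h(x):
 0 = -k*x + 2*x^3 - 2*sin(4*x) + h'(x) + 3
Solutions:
 h(x) = C1 + k*x^2/2 - x^4/2 - 3*x - cos(4*x)/2


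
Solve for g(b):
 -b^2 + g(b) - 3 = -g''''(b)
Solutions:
 g(b) = b^2 + (C1*sin(sqrt(2)*b/2) + C2*cos(sqrt(2)*b/2))*exp(-sqrt(2)*b/2) + (C3*sin(sqrt(2)*b/2) + C4*cos(sqrt(2)*b/2))*exp(sqrt(2)*b/2) + 3


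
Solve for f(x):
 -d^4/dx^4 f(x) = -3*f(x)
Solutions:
 f(x) = C1*exp(-3^(1/4)*x) + C2*exp(3^(1/4)*x) + C3*sin(3^(1/4)*x) + C4*cos(3^(1/4)*x)


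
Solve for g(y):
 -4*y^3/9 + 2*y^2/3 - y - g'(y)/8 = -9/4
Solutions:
 g(y) = C1 - 8*y^4/9 + 16*y^3/9 - 4*y^2 + 18*y


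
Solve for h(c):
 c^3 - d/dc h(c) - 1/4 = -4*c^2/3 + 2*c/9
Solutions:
 h(c) = C1 + c^4/4 + 4*c^3/9 - c^2/9 - c/4


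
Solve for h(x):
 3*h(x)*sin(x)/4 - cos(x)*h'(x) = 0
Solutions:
 h(x) = C1/cos(x)^(3/4)


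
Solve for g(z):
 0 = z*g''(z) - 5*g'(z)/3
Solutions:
 g(z) = C1 + C2*z^(8/3)


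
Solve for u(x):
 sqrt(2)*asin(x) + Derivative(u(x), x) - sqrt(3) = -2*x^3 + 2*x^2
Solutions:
 u(x) = C1 - x^4/2 + 2*x^3/3 + sqrt(3)*x - sqrt(2)*(x*asin(x) + sqrt(1 - x^2))


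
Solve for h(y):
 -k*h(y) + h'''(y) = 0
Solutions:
 h(y) = C1*exp(k^(1/3)*y) + C2*exp(k^(1/3)*y*(-1 + sqrt(3)*I)/2) + C3*exp(-k^(1/3)*y*(1 + sqrt(3)*I)/2)


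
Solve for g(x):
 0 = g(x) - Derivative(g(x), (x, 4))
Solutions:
 g(x) = C1*exp(-x) + C2*exp(x) + C3*sin(x) + C4*cos(x)


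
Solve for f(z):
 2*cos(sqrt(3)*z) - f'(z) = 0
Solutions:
 f(z) = C1 + 2*sqrt(3)*sin(sqrt(3)*z)/3


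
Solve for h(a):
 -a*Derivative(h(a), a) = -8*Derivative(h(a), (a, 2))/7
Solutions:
 h(a) = C1 + C2*erfi(sqrt(7)*a/4)


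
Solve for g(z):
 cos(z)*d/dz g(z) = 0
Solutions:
 g(z) = C1


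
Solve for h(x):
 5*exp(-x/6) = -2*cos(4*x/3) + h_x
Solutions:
 h(x) = C1 + 3*sin(4*x/3)/2 - 30*exp(-x/6)


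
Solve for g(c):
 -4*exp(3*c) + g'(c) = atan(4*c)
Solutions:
 g(c) = C1 + c*atan(4*c) + 4*exp(3*c)/3 - log(16*c^2 + 1)/8


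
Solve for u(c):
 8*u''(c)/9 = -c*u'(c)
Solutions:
 u(c) = C1 + C2*erf(3*c/4)


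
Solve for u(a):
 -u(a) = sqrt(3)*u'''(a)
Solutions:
 u(a) = C3*exp(-3^(5/6)*a/3) + (C1*sin(3^(1/3)*a/2) + C2*cos(3^(1/3)*a/2))*exp(3^(5/6)*a/6)


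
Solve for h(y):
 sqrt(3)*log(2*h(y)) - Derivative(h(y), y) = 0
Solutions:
 -sqrt(3)*Integral(1/(log(_y) + log(2)), (_y, h(y)))/3 = C1 - y


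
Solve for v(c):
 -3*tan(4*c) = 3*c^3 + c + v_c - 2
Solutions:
 v(c) = C1 - 3*c^4/4 - c^2/2 + 2*c + 3*log(cos(4*c))/4


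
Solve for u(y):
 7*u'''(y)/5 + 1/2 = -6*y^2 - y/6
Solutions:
 u(y) = C1 + C2*y + C3*y^2 - y^5/14 - 5*y^4/1008 - 5*y^3/84


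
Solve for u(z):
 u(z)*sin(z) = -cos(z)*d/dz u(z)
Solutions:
 u(z) = C1*cos(z)


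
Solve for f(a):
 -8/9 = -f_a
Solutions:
 f(a) = C1 + 8*a/9


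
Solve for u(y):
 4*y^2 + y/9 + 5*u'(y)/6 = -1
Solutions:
 u(y) = C1 - 8*y^3/5 - y^2/15 - 6*y/5


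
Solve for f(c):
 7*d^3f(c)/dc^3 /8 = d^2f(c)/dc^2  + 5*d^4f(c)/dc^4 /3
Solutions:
 f(c) = C1 + C2*c + (C3*sin(sqrt(3399)*c/80) + C4*cos(sqrt(3399)*c/80))*exp(21*c/80)


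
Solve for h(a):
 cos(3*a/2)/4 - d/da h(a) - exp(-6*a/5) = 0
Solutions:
 h(a) = C1 + sin(3*a/2)/6 + 5*exp(-6*a/5)/6


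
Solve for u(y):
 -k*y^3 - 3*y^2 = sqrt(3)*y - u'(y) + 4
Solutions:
 u(y) = C1 + k*y^4/4 + y^3 + sqrt(3)*y^2/2 + 4*y


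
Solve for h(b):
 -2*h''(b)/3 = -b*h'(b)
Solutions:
 h(b) = C1 + C2*erfi(sqrt(3)*b/2)


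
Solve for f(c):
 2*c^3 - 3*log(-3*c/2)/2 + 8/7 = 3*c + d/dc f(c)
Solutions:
 f(c) = C1 + c^4/2 - 3*c^2/2 - 3*c*log(-c)/2 + c*(-2*log(3) + log(2) + log(6)/2 + 37/14)


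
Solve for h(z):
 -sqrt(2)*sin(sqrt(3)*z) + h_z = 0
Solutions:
 h(z) = C1 - sqrt(6)*cos(sqrt(3)*z)/3


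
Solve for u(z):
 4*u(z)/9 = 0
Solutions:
 u(z) = 0


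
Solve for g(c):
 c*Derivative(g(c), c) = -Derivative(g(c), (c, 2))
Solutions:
 g(c) = C1 + C2*erf(sqrt(2)*c/2)


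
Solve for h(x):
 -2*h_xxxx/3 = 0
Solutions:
 h(x) = C1 + C2*x + C3*x^2 + C4*x^3


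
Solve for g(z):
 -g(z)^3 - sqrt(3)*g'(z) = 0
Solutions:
 g(z) = -sqrt(6)*sqrt(-1/(C1 - sqrt(3)*z))/2
 g(z) = sqrt(6)*sqrt(-1/(C1 - sqrt(3)*z))/2


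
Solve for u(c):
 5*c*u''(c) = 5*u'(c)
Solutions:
 u(c) = C1 + C2*c^2


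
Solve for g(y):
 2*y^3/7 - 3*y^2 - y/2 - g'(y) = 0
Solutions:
 g(y) = C1 + y^4/14 - y^3 - y^2/4


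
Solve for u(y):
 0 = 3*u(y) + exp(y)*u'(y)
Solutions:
 u(y) = C1*exp(3*exp(-y))


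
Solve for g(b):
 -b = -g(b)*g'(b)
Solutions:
 g(b) = -sqrt(C1 + b^2)
 g(b) = sqrt(C1 + b^2)


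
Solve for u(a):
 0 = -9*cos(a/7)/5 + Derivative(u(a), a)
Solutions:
 u(a) = C1 + 63*sin(a/7)/5


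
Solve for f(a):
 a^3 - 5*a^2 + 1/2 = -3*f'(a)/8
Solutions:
 f(a) = C1 - 2*a^4/3 + 40*a^3/9 - 4*a/3


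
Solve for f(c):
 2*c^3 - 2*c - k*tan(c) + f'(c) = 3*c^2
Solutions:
 f(c) = C1 - c^4/2 + c^3 + c^2 - k*log(cos(c))


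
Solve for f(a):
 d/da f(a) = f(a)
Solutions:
 f(a) = C1*exp(a)


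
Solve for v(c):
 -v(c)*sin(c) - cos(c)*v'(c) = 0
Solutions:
 v(c) = C1*cos(c)


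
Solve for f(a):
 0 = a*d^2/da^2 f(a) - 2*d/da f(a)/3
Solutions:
 f(a) = C1 + C2*a^(5/3)


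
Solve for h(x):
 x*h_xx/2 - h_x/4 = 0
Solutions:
 h(x) = C1 + C2*x^(3/2)


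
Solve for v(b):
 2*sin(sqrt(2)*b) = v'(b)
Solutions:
 v(b) = C1 - sqrt(2)*cos(sqrt(2)*b)


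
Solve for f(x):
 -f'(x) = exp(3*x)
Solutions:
 f(x) = C1 - exp(3*x)/3


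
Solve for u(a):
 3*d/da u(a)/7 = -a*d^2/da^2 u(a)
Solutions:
 u(a) = C1 + C2*a^(4/7)


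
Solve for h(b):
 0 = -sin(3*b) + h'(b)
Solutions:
 h(b) = C1 - cos(3*b)/3


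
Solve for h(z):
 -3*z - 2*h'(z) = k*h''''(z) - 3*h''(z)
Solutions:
 h(z) = C1 + C2*exp(-z*((sqrt((1 - 1/k)/k^2) + 1/k)^(1/3) + 1/(k*(sqrt((1 - 1/k)/k^2) + 1/k)^(1/3)))) + C3*exp(z*((sqrt((1 - 1/k)/k^2) + 1/k)^(1/3)/2 - sqrt(3)*I*(sqrt((1 - 1/k)/k^2) + 1/k)^(1/3)/2 - 2/(k*(-1 + sqrt(3)*I)*(sqrt((1 - 1/k)/k^2) + 1/k)^(1/3)))) + C4*exp(z*((sqrt((1 - 1/k)/k^2) + 1/k)^(1/3)/2 + sqrt(3)*I*(sqrt((1 - 1/k)/k^2) + 1/k)^(1/3)/2 + 2/(k*(1 + sqrt(3)*I)*(sqrt((1 - 1/k)/k^2) + 1/k)^(1/3)))) - 3*z^2/4 - 9*z/4


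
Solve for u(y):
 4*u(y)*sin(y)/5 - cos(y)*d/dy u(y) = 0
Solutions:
 u(y) = C1/cos(y)^(4/5)


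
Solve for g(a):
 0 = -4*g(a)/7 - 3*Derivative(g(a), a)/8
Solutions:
 g(a) = C1*exp(-32*a/21)


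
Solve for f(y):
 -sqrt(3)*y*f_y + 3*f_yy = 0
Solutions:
 f(y) = C1 + C2*erfi(sqrt(2)*3^(3/4)*y/6)


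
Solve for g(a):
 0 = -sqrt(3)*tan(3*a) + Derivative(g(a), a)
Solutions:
 g(a) = C1 - sqrt(3)*log(cos(3*a))/3


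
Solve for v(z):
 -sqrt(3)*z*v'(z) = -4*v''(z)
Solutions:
 v(z) = C1 + C2*erfi(sqrt(2)*3^(1/4)*z/4)


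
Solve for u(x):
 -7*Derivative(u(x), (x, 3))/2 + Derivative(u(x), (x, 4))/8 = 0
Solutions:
 u(x) = C1 + C2*x + C3*x^2 + C4*exp(28*x)


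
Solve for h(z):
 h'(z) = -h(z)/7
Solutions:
 h(z) = C1*exp(-z/7)


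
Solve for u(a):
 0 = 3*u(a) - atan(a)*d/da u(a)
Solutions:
 u(a) = C1*exp(3*Integral(1/atan(a), a))


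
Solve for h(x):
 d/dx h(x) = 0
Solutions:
 h(x) = C1


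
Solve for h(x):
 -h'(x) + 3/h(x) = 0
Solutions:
 h(x) = -sqrt(C1 + 6*x)
 h(x) = sqrt(C1 + 6*x)


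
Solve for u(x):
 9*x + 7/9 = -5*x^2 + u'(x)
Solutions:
 u(x) = C1 + 5*x^3/3 + 9*x^2/2 + 7*x/9


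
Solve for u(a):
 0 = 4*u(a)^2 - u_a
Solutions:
 u(a) = -1/(C1 + 4*a)


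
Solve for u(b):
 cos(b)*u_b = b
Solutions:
 u(b) = C1 + Integral(b/cos(b), b)


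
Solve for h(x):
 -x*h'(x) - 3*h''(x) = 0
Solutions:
 h(x) = C1 + C2*erf(sqrt(6)*x/6)


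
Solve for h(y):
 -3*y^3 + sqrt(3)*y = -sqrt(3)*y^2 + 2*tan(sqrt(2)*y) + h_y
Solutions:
 h(y) = C1 - 3*y^4/4 + sqrt(3)*y^3/3 + sqrt(3)*y^2/2 + sqrt(2)*log(cos(sqrt(2)*y))


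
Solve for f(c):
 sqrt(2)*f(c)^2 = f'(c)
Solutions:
 f(c) = -1/(C1 + sqrt(2)*c)


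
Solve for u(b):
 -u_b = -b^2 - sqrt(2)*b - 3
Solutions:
 u(b) = C1 + b^3/3 + sqrt(2)*b^2/2 + 3*b


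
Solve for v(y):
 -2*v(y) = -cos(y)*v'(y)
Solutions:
 v(y) = C1*(sin(y) + 1)/(sin(y) - 1)


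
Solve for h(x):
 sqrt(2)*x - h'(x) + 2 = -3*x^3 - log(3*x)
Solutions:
 h(x) = C1 + 3*x^4/4 + sqrt(2)*x^2/2 + x*log(x) + x + x*log(3)


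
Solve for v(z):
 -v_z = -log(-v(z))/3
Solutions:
 -li(-v(z)) = C1 + z/3


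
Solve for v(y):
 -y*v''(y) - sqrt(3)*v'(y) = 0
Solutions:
 v(y) = C1 + C2*y^(1 - sqrt(3))


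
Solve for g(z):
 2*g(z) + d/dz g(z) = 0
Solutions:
 g(z) = C1*exp(-2*z)


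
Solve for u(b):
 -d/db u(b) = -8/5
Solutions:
 u(b) = C1 + 8*b/5


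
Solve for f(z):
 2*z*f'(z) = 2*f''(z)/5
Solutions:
 f(z) = C1 + C2*erfi(sqrt(10)*z/2)


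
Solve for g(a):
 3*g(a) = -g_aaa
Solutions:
 g(a) = C3*exp(-3^(1/3)*a) + (C1*sin(3^(5/6)*a/2) + C2*cos(3^(5/6)*a/2))*exp(3^(1/3)*a/2)


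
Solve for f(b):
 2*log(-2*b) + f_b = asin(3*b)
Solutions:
 f(b) = C1 - 2*b*log(-b) + b*asin(3*b) - 2*b*log(2) + 2*b + sqrt(1 - 9*b^2)/3


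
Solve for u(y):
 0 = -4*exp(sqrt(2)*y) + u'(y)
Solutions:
 u(y) = C1 + 2*sqrt(2)*exp(sqrt(2)*y)


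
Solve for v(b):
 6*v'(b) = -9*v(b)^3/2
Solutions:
 v(b) = -sqrt(2)*sqrt(-1/(C1 - 3*b))
 v(b) = sqrt(2)*sqrt(-1/(C1 - 3*b))


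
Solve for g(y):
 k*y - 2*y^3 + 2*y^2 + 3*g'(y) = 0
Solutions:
 g(y) = C1 - k*y^2/6 + y^4/6 - 2*y^3/9


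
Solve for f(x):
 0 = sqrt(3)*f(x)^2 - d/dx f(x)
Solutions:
 f(x) = -1/(C1 + sqrt(3)*x)


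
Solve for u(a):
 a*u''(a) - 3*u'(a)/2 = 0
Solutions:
 u(a) = C1 + C2*a^(5/2)


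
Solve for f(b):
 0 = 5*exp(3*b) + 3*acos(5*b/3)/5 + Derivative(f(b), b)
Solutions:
 f(b) = C1 - 3*b*acos(5*b/3)/5 + 3*sqrt(9 - 25*b^2)/25 - 5*exp(3*b)/3


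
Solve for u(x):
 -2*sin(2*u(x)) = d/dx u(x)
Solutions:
 u(x) = pi - acos((-C1 - exp(8*x))/(C1 - exp(8*x)))/2
 u(x) = acos((-C1 - exp(8*x))/(C1 - exp(8*x)))/2


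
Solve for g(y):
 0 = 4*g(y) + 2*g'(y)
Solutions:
 g(y) = C1*exp(-2*y)


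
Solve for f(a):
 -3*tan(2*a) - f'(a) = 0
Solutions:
 f(a) = C1 + 3*log(cos(2*a))/2


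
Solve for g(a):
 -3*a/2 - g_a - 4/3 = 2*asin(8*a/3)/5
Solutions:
 g(a) = C1 - 3*a^2/4 - 2*a*asin(8*a/3)/5 - 4*a/3 - sqrt(9 - 64*a^2)/20


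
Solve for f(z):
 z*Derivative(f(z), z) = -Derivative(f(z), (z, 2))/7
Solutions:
 f(z) = C1 + C2*erf(sqrt(14)*z/2)


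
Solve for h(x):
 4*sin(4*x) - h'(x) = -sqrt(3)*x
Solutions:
 h(x) = C1 + sqrt(3)*x^2/2 - cos(4*x)


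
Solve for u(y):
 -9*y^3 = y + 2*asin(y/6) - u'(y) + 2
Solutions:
 u(y) = C1 + 9*y^4/4 + y^2/2 + 2*y*asin(y/6) + 2*y + 2*sqrt(36 - y^2)
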